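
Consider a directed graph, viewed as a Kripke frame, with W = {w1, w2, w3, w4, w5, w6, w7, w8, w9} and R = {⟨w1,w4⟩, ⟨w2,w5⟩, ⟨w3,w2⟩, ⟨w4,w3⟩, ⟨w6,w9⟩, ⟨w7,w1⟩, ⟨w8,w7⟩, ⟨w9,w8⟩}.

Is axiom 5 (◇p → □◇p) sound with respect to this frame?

No

The schema 5 characterises exactly the Euclidean frames.
Euclidean: no — w1 R w4 and w1 R w4, but not w4 R w4.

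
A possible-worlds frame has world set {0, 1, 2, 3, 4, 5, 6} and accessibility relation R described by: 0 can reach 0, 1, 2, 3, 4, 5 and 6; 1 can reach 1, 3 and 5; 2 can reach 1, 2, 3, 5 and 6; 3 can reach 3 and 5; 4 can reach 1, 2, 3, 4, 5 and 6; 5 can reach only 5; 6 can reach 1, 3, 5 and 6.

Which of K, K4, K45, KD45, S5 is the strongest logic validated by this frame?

Transitive (axiom 4): yes — every two-step R-path is closed by a direct edge.
Euclidean (axiom 5): no — 0 R 1 and 0 R 2, but not 1 R 2.
Serial (axiom D): yes — every world has a successor (e.g. 0 R 0).
Reflexive (axiom T): yes — every world is R-related to itself.
So F validates K, K4; K45 would additionally require R to be Euclidean. The strongest is K4.

K4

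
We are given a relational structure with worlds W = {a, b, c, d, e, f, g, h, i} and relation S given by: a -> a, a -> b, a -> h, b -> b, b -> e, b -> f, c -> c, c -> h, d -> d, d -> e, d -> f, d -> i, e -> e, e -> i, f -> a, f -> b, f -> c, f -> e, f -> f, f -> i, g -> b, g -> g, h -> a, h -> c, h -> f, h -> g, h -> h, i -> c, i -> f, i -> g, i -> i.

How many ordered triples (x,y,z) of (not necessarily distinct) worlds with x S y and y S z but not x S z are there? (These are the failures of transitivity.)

35

Enumerating: (a,b,e), (a,b,f), (a,h,c), (a,h,f), (a,h,g), (b,e,i), (b,f,a), (b,f,c), (b,f,i), (c,h,a), (c,h,f), (c,h,g), … and 23 more.
Total: 35.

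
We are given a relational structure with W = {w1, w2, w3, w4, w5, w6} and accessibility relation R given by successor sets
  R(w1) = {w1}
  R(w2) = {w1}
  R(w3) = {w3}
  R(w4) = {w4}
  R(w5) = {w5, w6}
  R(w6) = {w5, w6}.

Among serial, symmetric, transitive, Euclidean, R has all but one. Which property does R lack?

Serial: yes — every world has a successor (e.g. w1 R w1).
Symmetric: no — w2 R w1 but not w1 R w2.
Transitive: yes — every two-step R-path is closed by a direct edge.
Euclidean: yes — any two successors of a common world are R-related.
Only symmetric fails.

symmetric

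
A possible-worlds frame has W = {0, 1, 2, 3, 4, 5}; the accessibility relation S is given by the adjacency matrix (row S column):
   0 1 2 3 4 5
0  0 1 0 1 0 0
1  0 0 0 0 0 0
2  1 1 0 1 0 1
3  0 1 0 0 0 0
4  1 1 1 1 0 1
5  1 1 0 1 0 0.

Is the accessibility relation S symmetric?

No

Symmetric: no — 0 S 1 but not 1 S 0.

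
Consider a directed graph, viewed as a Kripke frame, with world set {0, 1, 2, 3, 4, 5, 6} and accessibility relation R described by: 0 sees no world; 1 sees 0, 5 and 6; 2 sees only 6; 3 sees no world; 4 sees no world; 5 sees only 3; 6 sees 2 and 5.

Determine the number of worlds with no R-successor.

Enumerating: 0, 3, 4.

3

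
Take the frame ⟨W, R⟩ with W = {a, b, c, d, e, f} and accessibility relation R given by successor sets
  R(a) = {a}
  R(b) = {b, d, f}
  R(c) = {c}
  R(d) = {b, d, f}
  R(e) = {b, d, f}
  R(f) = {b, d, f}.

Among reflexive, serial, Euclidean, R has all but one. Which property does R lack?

Reflexive: no — e is not related to itself.
Serial: yes — every world has a successor (e.g. a R a).
Euclidean: yes — any two successors of a common world are R-related.
Only reflexive fails.

reflexive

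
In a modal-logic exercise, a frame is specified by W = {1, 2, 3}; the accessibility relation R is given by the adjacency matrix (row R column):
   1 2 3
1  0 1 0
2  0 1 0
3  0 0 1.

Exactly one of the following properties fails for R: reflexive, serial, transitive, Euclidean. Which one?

Reflexive: no — 1 is not related to itself.
Serial: yes — every world has a successor (e.g. 1 R 2).
Transitive: yes — every two-step R-path is closed by a direct edge.
Euclidean: yes — any two successors of a common world are R-related.
Only reflexive fails.

reflexive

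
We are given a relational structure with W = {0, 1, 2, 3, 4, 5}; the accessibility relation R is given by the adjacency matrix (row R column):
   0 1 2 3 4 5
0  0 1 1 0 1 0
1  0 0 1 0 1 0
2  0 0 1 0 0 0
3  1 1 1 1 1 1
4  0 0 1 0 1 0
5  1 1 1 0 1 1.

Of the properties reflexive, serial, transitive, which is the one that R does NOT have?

Reflexive: no — 0 is not related to itself.
Serial: yes — every world has a successor (e.g. 0 R 1).
Transitive: yes — every two-step R-path is closed by a direct edge.
Only reflexive fails.

reflexive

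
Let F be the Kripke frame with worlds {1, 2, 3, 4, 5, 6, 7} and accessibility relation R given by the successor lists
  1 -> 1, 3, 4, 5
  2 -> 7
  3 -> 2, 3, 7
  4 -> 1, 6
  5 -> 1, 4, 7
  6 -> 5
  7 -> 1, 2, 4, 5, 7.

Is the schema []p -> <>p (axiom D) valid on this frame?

By correspondence theory, D is valid on a frame iff R is serial.
Serial: yes — every world has a successor (e.g. 1 R 1).

Yes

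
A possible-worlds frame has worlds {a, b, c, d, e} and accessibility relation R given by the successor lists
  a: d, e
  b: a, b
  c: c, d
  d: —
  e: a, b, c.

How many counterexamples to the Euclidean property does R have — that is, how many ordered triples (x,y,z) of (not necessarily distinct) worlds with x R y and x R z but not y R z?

14

Enumerating: (a,d,d), (a,d,e), (a,e,d), (a,e,e), (b,a,a), (b,a,b), (c,d,c), (c,d,d), (e,a,a), (e,a,b), (e,a,c), (e,b,c), (e,c,a), (e,c,b).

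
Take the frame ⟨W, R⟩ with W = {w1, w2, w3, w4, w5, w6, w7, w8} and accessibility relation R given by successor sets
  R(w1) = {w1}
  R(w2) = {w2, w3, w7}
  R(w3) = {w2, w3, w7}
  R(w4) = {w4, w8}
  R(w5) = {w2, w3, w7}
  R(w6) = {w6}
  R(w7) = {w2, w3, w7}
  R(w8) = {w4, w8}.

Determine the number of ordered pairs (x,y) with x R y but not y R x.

Enumerating: (w5,w2), (w5,w3), (w5,w7).

3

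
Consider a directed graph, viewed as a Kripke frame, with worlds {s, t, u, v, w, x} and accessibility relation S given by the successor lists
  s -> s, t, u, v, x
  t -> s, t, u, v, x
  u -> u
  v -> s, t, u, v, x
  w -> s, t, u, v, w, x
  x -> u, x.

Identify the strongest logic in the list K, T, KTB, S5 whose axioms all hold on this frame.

Reflexive (axiom T): yes — every world is S-related to itself.
Symmetric (axiom B): no — s S u but not u S s.
Euclidean (axiom 5): no — s S u and s S t, but not u S t.
So F validates K, T; KTB would additionally require S to be symmetric. The strongest is T.

T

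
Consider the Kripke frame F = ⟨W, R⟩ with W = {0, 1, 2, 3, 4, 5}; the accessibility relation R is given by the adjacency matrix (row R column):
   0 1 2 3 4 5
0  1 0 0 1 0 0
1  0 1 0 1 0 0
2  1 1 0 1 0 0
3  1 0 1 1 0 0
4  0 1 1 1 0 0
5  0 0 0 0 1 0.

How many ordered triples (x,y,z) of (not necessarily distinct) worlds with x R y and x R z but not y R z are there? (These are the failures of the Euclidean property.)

10

Enumerating: (1,3,1), (2,0,1), (2,1,0), (2,3,1), (3,0,2), (3,2,2), (4,1,2), (4,2,2), (4,3,1), (5,4,4).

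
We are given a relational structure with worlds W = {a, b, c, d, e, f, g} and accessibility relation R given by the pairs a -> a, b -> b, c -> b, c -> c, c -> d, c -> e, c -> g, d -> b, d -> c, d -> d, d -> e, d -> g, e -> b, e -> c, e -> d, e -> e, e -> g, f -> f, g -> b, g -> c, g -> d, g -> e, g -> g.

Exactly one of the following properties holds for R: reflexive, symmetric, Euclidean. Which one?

reflexive

Reflexive: yes — every world is R-related to itself.
Symmetric: no — c R b but not b R c.
Euclidean: no — c R b and c R d, but not b R d.
Only reflexive holds.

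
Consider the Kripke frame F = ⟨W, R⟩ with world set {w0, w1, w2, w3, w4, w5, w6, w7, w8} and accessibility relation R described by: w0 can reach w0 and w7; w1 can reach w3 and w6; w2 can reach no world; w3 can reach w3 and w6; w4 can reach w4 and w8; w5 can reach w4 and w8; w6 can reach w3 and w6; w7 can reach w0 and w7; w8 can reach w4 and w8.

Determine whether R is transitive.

Transitive: yes — every two-step R-path is closed by a direct edge.

Yes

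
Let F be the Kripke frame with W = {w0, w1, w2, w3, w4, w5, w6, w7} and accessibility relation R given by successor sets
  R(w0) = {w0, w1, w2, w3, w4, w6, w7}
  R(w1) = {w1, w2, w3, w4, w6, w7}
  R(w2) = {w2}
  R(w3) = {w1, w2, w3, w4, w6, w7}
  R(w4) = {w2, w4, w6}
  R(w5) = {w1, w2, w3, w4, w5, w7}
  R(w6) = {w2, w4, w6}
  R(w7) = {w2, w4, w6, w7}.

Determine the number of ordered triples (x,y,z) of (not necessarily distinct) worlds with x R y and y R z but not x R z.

4

Enumerating: (w5,w1,w6), (w5,w3,w6), (w5,w4,w6), (w5,w7,w6).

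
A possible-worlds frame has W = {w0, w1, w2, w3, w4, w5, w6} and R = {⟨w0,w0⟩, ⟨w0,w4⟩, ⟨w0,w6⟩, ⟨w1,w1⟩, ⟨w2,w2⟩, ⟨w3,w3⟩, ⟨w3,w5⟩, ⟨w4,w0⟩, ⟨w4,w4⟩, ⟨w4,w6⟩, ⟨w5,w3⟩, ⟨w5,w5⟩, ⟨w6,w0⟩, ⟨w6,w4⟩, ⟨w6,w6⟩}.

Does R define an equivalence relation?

Reflexive: yes — every world is R-related to itself.
Symmetric: yes — every pair in R has its reverse in R.
Transitive: yes — every two-step R-path is closed by a direct edge.
So R is an equivalence relation.

Yes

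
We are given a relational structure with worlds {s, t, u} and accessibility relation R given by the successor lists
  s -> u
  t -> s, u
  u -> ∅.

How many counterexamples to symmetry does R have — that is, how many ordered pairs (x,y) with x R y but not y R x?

3

Enumerating: (s,u), (t,s), (t,u).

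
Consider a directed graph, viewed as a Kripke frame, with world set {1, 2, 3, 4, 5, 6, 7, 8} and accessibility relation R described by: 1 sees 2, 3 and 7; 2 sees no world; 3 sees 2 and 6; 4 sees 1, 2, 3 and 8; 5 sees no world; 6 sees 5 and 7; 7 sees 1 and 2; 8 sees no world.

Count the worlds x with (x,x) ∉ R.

Enumerating: 1, 2, 3, 4, 5, 6, 7, 8.

8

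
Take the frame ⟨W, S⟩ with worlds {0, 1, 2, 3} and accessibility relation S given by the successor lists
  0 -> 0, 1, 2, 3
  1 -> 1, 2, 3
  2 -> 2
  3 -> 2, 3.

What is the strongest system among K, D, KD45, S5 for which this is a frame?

Serial (axiom D): yes — every world has a successor (e.g. 0 S 0).
Euclidean (axiom 5): no — 0 S 2 and 0 S 1, but not 2 S 1.
Transitive (axiom 4): yes — every two-step S-path is closed by a direct edge.
Reflexive (axiom T): yes — every world is S-related to itself.
So F validates K, D; KD45 would additionally require S to be Euclidean. The strongest is D.

D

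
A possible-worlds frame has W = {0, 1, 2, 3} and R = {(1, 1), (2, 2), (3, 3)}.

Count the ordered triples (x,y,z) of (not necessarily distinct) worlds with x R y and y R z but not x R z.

0

R is transitive; there are no such tuples.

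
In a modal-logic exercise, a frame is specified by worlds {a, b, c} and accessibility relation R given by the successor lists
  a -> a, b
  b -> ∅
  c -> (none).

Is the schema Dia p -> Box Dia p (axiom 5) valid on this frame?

No

Axiom 5 corresponds to the accessibility relation being Euclidean.
Euclidean: no — a R b and a R a, but not b R a.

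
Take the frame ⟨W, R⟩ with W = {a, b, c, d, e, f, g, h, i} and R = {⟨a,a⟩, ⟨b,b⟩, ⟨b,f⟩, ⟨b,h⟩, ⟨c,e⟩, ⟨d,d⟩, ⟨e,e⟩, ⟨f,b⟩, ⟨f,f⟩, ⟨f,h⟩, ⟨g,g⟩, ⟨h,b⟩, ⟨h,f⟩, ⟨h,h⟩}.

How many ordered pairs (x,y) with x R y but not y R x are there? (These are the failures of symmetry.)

Enumerating: (c,e).

1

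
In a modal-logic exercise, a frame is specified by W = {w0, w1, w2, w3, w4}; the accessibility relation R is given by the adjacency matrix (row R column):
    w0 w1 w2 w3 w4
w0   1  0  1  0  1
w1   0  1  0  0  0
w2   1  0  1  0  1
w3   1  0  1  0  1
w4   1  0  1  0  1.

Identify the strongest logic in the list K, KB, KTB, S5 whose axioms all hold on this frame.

Symmetric (axiom B): no — w3 R w0 but not w0 R w3.
Reflexive (axiom T): no — w3 is not related to itself.
Euclidean (axiom 5): yes — any two successors of a common world are R-related.
So F validates K; KB would additionally require R to be symmetric. The strongest is K.

K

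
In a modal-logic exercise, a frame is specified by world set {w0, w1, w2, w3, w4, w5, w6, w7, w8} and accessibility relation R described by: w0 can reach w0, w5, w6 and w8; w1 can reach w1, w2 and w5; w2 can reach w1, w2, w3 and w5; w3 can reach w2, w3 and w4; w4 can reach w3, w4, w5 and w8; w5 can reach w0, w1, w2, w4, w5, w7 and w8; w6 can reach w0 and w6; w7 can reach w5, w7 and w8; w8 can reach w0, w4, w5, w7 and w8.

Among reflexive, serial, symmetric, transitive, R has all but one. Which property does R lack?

transitive

Reflexive: yes — every world is R-related to itself.
Serial: yes — every world has a successor (e.g. w0 R w0).
Symmetric: yes — every pair in R has its reverse in R.
Transitive: no — w0 R w5 and w5 R w1, but not w0 R w1.
Only transitive fails.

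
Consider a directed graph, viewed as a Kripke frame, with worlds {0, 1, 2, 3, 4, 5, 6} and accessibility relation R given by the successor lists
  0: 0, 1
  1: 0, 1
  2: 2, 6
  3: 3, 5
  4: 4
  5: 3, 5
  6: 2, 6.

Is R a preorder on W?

Yes

Reflexive: yes — every world is R-related to itself.
Transitive: yes — every two-step R-path is closed by a direct edge.
So R is a preorder.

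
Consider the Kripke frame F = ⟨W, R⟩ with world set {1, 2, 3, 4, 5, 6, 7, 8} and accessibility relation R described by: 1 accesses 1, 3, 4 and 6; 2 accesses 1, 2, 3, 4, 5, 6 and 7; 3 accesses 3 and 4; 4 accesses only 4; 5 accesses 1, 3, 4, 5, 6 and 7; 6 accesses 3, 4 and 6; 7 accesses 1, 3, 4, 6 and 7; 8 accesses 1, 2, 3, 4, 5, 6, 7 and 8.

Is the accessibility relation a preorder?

Reflexive: yes — every world is R-related to itself.
Transitive: yes — every two-step R-path is closed by a direct edge.
So R is a preorder.

Yes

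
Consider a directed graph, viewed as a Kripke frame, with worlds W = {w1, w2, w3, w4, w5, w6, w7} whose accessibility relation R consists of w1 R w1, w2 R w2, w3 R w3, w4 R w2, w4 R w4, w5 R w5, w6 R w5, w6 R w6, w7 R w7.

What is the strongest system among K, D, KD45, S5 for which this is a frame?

Serial (axiom D): yes — every world has a successor (e.g. w1 R w1).
Euclidean (axiom 5): no — w4 R w2 and w4 R w4, but not w2 R w4.
Transitive (axiom 4): yes — every two-step R-path is closed by a direct edge.
Reflexive (axiom T): yes — every world is R-related to itself.
So F validates K, D; KD45 would additionally require R to be Euclidean. The strongest is D.

D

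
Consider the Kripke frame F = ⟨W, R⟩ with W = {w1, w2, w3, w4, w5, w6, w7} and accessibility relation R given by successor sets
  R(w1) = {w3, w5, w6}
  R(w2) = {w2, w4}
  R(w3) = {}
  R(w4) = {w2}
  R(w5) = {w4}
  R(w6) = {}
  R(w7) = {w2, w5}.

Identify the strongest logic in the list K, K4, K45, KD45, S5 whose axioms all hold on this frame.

K

Transitive (axiom 4): no — w1 R w5 and w5 R w4, but not w1 R w4.
Euclidean (axiom 5): no — w1 R w3 and w1 R w5, but not w3 R w5.
Serial (axiom D): no — w3 has no R-successor.
Reflexive (axiom T): no — w1 is not related to itself.
So F validates K; K4 would additionally require R to be transitive. The strongest is K.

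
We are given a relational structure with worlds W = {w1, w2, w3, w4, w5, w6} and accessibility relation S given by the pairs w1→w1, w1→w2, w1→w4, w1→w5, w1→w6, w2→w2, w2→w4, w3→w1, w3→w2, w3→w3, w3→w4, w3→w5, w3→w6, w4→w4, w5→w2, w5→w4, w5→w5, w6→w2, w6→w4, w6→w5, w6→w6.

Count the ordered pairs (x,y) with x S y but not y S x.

15

Enumerating: (w1,w2), (w1,w4), (w1,w5), (w1,w6), (w2,w4), (w3,w1), (w3,w2), (w3,w4), (w3,w5), (w3,w6), (w5,w2), (w5,w4), (w6,w2), (w6,w4), (w6,w5).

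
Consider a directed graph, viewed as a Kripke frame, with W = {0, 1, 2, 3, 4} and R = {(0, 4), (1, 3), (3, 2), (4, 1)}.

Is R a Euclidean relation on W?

No

Euclidean: no — 0 R 4 and 0 R 4, but not 4 R 4.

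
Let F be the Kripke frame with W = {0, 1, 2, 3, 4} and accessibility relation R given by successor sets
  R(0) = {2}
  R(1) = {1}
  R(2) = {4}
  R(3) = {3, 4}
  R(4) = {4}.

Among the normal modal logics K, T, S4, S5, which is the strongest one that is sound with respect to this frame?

Reflexive (axiom T): no — 0 is not related to itself.
Transitive (axiom 4): no — 0 R 2 and 2 R 4, but not 0 R 4.
Euclidean (axiom 5): no — 0 R 2 and 0 R 2, but not 2 R 2.
So F validates K; T would additionally require R to be reflexive. The strongest is K.

K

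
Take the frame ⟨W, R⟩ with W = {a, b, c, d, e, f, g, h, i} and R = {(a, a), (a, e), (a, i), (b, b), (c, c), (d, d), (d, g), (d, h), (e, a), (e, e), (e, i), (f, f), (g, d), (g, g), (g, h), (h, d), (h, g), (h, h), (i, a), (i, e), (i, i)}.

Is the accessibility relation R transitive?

Transitive: yes — every two-step R-path is closed by a direct edge.

Yes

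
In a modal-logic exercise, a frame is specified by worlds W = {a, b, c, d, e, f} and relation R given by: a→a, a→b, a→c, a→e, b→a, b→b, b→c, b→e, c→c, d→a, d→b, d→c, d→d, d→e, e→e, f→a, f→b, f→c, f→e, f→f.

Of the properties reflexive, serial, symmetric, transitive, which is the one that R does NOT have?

Reflexive: yes — every world is R-related to itself.
Serial: yes — every world has a successor (e.g. a R a).
Symmetric: no — a R c but not c R a.
Transitive: yes — every two-step R-path is closed by a direct edge.
Only symmetric fails.

symmetric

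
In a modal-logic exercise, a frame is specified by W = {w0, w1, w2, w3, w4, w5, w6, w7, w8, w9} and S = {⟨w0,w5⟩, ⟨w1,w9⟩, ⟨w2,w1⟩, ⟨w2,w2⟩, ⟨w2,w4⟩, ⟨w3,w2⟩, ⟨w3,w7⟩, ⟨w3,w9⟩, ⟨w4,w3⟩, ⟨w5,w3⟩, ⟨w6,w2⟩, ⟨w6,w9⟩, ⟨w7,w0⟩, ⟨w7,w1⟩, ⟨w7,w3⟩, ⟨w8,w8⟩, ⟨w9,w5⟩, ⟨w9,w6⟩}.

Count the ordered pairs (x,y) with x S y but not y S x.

Enumerating: (w0,w5), (w1,w9), (w2,w1), (w2,w4), (w3,w2), (w3,w9), (w4,w3), (w5,w3), (w6,w2), (w7,w0), (w7,w1), (w9,w5).

12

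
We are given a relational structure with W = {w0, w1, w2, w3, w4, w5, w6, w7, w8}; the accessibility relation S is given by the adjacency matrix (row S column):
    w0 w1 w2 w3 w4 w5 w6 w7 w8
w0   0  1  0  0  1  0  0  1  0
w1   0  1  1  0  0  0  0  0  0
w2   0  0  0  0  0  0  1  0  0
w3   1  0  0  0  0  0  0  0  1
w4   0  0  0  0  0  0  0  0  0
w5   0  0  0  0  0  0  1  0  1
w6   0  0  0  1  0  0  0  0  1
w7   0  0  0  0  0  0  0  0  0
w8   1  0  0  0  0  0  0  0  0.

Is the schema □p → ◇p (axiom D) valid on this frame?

No

The schema D characterises exactly the serial frames.
Serial: no — w4 has no S-successor.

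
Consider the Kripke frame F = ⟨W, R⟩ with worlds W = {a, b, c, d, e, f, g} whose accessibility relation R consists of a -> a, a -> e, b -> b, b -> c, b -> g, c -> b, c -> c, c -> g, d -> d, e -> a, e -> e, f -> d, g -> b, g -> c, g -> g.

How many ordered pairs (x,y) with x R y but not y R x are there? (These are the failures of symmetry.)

Enumerating: (f,d).

1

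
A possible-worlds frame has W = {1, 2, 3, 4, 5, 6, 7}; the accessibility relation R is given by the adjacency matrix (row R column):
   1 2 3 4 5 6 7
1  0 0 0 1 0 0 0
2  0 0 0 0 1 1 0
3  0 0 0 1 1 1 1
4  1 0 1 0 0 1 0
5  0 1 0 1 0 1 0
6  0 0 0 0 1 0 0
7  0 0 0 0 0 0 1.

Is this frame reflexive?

No

Reflexive: no — 1 is not related to itself.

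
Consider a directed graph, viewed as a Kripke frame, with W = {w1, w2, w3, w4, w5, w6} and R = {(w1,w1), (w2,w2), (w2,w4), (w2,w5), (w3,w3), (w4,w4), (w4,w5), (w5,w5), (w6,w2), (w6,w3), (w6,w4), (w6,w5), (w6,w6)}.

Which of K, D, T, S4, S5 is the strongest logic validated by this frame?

Serial (axiom D): yes — every world has a successor (e.g. w1 R w1).
Reflexive (axiom T): yes — every world is R-related to itself.
Transitive (axiom 4): yes — every two-step R-path is closed by a direct edge.
Euclidean (axiom 5): no — w2 R w5 and w2 R w4, but not w5 R w4.
So F validates K, D, T, S4; S5 would additionally require R to be Euclidean. The strongest is S4.

S4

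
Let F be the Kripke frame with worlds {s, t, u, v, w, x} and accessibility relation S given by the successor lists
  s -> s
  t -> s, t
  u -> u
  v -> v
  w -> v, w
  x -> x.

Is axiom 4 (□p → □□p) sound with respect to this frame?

Axiom 4 corresponds to the accessibility relation being transitive.
Transitive: yes — every two-step S-path is closed by a direct edge.

Yes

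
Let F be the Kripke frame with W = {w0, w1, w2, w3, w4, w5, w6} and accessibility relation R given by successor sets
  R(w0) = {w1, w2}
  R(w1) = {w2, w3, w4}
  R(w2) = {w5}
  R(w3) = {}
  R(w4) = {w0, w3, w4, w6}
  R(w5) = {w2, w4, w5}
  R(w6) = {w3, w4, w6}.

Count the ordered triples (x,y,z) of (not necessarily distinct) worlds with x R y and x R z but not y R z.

26

Enumerating: (w0,w1,w1), (w0,w2,w1), (w0,w2,w2), (w1,w2,w2), (w1,w2,w3), (w1,w2,w4), (w1,w3,w2), (w1,w3,w3), (w1,w3,w4), (w1,w4,w2), (w4,w0,w0), (w4,w0,w3), … and 14 more.
Total: 26.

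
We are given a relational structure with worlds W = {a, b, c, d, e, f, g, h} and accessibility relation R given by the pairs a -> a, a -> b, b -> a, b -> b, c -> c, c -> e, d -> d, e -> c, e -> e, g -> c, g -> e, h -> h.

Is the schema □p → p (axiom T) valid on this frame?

No

Axiom T corresponds to the accessibility relation being reflexive.
Reflexive: no — f is not related to itself.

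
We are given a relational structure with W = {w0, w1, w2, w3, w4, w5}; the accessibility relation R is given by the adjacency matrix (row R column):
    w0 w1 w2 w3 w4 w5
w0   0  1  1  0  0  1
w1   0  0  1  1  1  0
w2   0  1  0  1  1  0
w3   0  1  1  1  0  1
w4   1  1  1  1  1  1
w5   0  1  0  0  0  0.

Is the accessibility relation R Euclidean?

Euclidean: no — w0 R w1 and w0 R w5, but not w1 R w5.

No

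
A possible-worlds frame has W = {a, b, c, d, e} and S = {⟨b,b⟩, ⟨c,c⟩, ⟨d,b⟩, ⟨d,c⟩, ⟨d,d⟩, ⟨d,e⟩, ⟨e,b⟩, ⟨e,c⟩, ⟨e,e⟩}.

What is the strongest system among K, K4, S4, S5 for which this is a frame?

K4

Transitive (axiom 4): yes — every two-step S-path is closed by a direct edge.
Reflexive (axiom T): no — a is not related to itself.
Euclidean (axiom 5): no — d S b and d S c, but not b S c.
So F validates K, K4; S4 would additionally require S to be reflexive. The strongest is K4.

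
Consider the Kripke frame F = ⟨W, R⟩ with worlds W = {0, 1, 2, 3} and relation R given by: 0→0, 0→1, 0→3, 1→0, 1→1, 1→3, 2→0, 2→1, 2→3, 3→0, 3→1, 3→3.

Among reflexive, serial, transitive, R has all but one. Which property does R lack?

Reflexive: no — 2 is not related to itself.
Serial: yes — every world has a successor (e.g. 0 R 0).
Transitive: yes — every two-step R-path is closed by a direct edge.
Only reflexive fails.

reflexive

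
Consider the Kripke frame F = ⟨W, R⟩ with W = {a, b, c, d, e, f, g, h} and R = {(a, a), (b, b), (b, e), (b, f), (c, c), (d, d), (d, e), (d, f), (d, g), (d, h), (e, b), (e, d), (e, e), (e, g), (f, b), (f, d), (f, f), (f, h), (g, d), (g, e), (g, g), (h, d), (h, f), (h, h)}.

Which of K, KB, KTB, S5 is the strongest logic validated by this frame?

KTB

Symmetric (axiom B): yes — every pair in R has its reverse in R.
Reflexive (axiom T): yes — every world is R-related to itself.
Euclidean (axiom 5): no — b R e and b R f, but not e R f.
So F validates K, KB, KTB; S5 would additionally require R to be Euclidean. The strongest is KTB.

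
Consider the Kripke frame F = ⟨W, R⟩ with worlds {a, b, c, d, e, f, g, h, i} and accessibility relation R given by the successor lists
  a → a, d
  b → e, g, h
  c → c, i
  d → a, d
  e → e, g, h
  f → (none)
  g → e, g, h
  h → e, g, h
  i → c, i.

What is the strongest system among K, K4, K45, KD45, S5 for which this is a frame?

Transitive (axiom 4): yes — every two-step R-path is closed by a direct edge.
Euclidean (axiom 5): yes — any two successors of a common world are R-related.
Serial (axiom D): no — f has no R-successor.
Reflexive (axiom T): no — b is not related to itself.
So F validates K, K4, K45; KD45 would additionally require R to be serial. The strongest is K45.

K45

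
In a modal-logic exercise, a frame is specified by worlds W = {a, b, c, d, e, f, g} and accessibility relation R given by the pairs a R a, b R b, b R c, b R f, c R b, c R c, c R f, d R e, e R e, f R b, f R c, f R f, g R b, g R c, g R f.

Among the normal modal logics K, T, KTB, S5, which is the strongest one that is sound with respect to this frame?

Reflexive (axiom T): no — d is not related to itself.
Symmetric (axiom B): no — d R e but not e R d.
Euclidean (axiom 5): yes — any two successors of a common world are R-related.
So F validates K; T would additionally require R to be reflexive. The strongest is K.

K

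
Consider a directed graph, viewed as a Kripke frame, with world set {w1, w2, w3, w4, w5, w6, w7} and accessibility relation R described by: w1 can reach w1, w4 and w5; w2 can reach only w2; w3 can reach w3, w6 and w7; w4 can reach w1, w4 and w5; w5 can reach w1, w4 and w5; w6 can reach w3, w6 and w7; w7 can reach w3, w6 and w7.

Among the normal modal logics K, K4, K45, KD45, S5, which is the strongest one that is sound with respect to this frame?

Transitive (axiom 4): yes — every two-step R-path is closed by a direct edge.
Euclidean (axiom 5): yes — any two successors of a common world are R-related.
Serial (axiom D): yes — every world has a successor (e.g. w1 R w1).
Reflexive (axiom T): yes — every world is R-related to itself.
So F validates K, K4, K45, KD45, S5. The strongest is S5.

S5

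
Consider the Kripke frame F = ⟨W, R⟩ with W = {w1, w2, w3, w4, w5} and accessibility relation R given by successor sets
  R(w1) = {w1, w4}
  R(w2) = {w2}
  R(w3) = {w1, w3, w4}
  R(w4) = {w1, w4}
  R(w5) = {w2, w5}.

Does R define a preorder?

Yes

Reflexive: yes — every world is R-related to itself.
Transitive: yes — every two-step R-path is closed by a direct edge.
So R is a preorder.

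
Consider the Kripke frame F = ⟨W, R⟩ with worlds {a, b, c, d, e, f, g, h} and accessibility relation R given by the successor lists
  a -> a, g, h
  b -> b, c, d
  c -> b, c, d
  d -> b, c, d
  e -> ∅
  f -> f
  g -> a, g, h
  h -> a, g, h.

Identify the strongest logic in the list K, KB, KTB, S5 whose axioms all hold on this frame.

KB

Symmetric (axiom B): yes — every pair in R has its reverse in R.
Reflexive (axiom T): no — e is not related to itself.
Euclidean (axiom 5): yes — any two successors of a common world are R-related.
So F validates K, KB; KTB would additionally require R to be reflexive. The strongest is KB.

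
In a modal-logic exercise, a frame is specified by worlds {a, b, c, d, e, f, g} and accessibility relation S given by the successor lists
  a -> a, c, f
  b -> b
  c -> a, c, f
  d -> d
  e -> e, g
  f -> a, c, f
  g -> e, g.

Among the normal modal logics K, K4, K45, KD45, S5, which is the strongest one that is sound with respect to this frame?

S5

Transitive (axiom 4): yes — every two-step S-path is closed by a direct edge.
Euclidean (axiom 5): yes — any two successors of a common world are S-related.
Serial (axiom D): yes — every world has a successor (e.g. a S a).
Reflexive (axiom T): yes — every world is S-related to itself.
So F validates K, K4, K45, KD45, S5. The strongest is S5.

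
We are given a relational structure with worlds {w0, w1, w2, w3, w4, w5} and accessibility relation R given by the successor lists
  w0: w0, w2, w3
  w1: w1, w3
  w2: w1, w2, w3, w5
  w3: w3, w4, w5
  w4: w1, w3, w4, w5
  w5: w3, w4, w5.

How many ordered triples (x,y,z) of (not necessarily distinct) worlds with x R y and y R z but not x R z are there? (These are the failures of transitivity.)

10

Enumerating: (w0,w2,w1), (w0,w2,w5), (w0,w3,w4), (w0,w3,w5), (w1,w3,w4), (w1,w3,w5), (w2,w3,w4), (w2,w5,w4), (w3,w4,w1), (w5,w4,w1).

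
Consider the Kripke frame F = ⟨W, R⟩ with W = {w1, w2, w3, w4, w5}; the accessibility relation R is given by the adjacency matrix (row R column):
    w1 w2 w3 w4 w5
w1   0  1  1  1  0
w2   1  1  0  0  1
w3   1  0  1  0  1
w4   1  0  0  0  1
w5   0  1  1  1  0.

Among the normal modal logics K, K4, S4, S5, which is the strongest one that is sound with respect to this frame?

Transitive (axiom 4): no — w1 R w2 and w2 R w5, but not w1 R w5.
Reflexive (axiom T): no — w1 is not related to itself.
Euclidean (axiom 5): no — w1 R w2 and w1 R w3, but not w2 R w3.
So F validates K; K4 would additionally require R to be transitive. The strongest is K.

K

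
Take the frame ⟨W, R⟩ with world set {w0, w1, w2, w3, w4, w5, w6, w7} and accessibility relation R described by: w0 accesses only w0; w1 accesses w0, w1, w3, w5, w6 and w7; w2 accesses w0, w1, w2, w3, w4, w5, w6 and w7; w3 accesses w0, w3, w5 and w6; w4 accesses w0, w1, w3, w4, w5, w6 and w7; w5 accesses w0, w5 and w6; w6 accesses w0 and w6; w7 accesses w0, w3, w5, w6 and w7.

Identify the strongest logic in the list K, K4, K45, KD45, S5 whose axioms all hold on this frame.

Transitive (axiom 4): yes — every two-step R-path is closed by a direct edge.
Euclidean (axiom 5): no — w1 R w0 and w1 R w3, but not w0 R w3.
Serial (axiom D): yes — every world has a successor (e.g. w0 R w0).
Reflexive (axiom T): yes — every world is R-related to itself.
So F validates K, K4; K45 would additionally require R to be Euclidean. The strongest is K4.

K4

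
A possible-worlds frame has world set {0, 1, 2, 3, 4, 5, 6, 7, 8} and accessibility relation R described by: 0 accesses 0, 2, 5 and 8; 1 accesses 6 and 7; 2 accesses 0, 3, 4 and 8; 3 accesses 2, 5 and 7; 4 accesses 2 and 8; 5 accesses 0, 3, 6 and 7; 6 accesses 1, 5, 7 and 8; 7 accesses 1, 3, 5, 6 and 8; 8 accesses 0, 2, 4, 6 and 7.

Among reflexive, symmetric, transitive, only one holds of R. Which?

Reflexive: no — 1 is not related to itself.
Symmetric: yes — every pair in R has its reverse in R.
Transitive: no — 0 R 2 and 2 R 3, but not 0 R 3.
Only symmetric holds.

symmetric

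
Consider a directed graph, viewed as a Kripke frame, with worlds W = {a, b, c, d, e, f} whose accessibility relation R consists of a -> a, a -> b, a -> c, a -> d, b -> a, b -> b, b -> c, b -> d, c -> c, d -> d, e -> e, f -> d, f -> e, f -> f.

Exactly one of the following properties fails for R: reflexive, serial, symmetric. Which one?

symmetric

Reflexive: yes — every world is R-related to itself.
Serial: yes — every world has a successor (e.g. a R a).
Symmetric: no — a R c but not c R a.
Only symmetric fails.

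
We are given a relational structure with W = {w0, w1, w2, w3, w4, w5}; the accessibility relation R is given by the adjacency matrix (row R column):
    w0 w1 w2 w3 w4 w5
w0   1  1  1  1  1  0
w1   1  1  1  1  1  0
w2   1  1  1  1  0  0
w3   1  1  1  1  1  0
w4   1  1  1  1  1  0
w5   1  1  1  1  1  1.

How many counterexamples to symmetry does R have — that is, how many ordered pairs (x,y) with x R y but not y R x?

Enumerating: (w4,w2), (w5,w0), (w5,w1), (w5,w2), (w5,w3), (w5,w4).

6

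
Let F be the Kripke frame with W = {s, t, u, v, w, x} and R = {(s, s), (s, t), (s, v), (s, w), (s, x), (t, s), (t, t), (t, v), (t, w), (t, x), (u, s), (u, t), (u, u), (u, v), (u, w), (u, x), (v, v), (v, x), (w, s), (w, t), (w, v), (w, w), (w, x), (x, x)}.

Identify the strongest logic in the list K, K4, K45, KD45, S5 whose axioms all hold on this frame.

Transitive (axiom 4): yes — every two-step R-path is closed by a direct edge.
Euclidean (axiom 5): no — s R v and s R t, but not v R t.
Serial (axiom D): yes — every world has a successor (e.g. s R s).
Reflexive (axiom T): yes — every world is R-related to itself.
So F validates K, K4; K45 would additionally require R to be Euclidean. The strongest is K4.

K4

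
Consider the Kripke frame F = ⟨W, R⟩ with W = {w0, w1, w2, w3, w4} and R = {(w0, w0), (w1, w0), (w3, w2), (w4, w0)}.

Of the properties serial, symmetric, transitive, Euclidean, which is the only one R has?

transitive

Serial: no — w2 has no R-successor.
Symmetric: no — w1 R w0 but not w0 R w1.
Transitive: yes — every two-step R-path is closed by a direct edge.
Euclidean: no — w3 R w2 and w3 R w2, but not w2 R w2.
Only transitive holds.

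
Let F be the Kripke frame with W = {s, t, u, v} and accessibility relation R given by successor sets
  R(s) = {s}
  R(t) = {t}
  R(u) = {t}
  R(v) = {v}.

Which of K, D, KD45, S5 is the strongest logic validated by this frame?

KD45

Serial (axiom D): yes — every world has a successor (e.g. s R s).
Euclidean (axiom 5): yes — any two successors of a common world are R-related.
Transitive (axiom 4): yes — every two-step R-path is closed by a direct edge.
Reflexive (axiom T): no — u is not related to itself.
So F validates K, D, KD45; S5 would additionally require R to be reflexive. The strongest is KD45.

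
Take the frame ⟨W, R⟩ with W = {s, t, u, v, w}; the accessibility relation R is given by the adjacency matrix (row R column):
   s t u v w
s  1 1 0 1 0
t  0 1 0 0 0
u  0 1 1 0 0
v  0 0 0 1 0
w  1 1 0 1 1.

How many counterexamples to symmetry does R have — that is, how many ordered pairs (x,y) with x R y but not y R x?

Enumerating: (s,t), (s,v), (u,t), (w,s), (w,t), (w,v).

6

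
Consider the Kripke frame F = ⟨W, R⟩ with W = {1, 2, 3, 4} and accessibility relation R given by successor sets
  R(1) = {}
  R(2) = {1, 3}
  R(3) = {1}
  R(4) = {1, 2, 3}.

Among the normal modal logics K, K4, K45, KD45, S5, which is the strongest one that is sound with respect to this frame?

Transitive (axiom 4): yes — every two-step R-path is closed by a direct edge.
Euclidean (axiom 5): no — 2 R 1 and 2 R 3, but not 1 R 3.
Serial (axiom D): no — 1 has no R-successor.
Reflexive (axiom T): no — 1 is not related to itself.
So F validates K, K4; K45 would additionally require R to be Euclidean. The strongest is K4.

K4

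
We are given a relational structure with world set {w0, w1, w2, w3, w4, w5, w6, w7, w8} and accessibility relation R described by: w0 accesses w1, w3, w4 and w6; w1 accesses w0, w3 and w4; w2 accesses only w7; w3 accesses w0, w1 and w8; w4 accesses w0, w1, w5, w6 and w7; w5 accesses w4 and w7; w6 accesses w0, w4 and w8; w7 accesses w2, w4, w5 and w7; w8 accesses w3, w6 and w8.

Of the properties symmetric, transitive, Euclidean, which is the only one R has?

symmetric

Symmetric: yes — every pair in R has its reverse in R.
Transitive: no — w0 R w3 and w3 R w8, but not w0 R w8.
Euclidean: no — w0 R w1 and w0 R w6, but not w1 R w6.
Only symmetric holds.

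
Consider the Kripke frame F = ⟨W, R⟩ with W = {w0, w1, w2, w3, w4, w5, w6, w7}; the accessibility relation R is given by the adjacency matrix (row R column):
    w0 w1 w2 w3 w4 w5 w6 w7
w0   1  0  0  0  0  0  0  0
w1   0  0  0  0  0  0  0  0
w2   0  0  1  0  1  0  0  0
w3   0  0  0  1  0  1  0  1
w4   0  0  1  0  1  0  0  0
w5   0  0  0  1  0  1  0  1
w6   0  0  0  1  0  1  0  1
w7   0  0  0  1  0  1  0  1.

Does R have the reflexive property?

Reflexive: no — w1 is not related to itself.

No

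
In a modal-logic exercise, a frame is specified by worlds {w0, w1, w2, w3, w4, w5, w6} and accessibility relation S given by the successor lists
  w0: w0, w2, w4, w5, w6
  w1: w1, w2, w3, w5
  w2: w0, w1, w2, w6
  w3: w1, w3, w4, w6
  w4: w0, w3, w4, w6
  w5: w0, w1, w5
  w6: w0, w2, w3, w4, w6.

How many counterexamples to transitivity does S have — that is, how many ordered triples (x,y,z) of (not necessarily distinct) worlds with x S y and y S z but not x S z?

Enumerating: (w0,w2,w1), (w0,w4,w3), (w0,w5,w1), (w0,w6,w3), (w1,w2,w0), (w1,w2,w6), (w1,w3,w4), (w1,w3,w6), (w1,w5,w0), (w2,w0,w4), (w2,w0,w5), (w2,w1,w3), … and 20 more.
Total: 32.

32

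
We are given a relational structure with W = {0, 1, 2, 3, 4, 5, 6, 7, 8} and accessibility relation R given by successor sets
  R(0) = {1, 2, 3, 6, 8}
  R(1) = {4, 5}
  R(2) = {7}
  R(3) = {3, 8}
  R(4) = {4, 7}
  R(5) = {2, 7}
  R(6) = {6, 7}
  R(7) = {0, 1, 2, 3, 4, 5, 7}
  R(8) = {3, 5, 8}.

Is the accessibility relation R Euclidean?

Euclidean: no — 0 R 1 and 0 R 2, but not 1 R 2.

No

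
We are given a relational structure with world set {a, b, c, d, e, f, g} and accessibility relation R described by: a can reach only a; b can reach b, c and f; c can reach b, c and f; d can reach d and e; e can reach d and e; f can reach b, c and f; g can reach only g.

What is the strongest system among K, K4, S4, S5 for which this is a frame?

Transitive (axiom 4): yes — every two-step R-path is closed by a direct edge.
Reflexive (axiom T): yes — every world is R-related to itself.
Euclidean (axiom 5): yes — any two successors of a common world are R-related.
So F validates K, K4, S4, S5. The strongest is S5.

S5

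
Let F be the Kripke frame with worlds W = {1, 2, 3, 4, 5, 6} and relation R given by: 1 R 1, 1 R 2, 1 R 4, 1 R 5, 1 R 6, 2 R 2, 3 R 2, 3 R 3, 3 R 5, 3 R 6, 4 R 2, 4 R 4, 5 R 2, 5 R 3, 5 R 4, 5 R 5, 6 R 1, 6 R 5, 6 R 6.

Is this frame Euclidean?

Euclidean: no — 1 R 2 and 1 R 4, but not 2 R 4.

No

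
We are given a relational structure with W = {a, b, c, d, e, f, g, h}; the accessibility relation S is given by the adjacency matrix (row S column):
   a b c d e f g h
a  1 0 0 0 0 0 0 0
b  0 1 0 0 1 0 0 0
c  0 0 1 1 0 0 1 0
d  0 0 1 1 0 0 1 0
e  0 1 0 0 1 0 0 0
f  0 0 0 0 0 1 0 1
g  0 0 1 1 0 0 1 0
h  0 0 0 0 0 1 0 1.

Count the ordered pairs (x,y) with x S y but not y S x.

0

S is symmetric; there are no such tuples.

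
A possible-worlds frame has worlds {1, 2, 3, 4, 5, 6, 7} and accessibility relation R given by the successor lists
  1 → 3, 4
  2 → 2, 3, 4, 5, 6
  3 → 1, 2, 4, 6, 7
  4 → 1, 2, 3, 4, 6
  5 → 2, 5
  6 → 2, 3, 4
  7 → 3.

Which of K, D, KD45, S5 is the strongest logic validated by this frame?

D

Serial (axiom D): yes — every world has a successor (e.g. 1 R 3).
Euclidean (axiom 5): no — 2 R 3 and 2 R 5, but not 3 R 5.
Transitive (axiom 4): no — 1 R 3 and 3 R 2, but not 1 R 2.
Reflexive (axiom T): no — 1 is not related to itself.
So F validates K, D; KD45 would additionally require R to be Euclidean and transitive. The strongest is D.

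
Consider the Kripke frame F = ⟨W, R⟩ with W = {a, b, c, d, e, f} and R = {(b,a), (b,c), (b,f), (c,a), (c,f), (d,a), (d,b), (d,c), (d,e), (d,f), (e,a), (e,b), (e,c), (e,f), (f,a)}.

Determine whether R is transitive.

Yes

Transitive: yes — every two-step R-path is closed by a direct edge.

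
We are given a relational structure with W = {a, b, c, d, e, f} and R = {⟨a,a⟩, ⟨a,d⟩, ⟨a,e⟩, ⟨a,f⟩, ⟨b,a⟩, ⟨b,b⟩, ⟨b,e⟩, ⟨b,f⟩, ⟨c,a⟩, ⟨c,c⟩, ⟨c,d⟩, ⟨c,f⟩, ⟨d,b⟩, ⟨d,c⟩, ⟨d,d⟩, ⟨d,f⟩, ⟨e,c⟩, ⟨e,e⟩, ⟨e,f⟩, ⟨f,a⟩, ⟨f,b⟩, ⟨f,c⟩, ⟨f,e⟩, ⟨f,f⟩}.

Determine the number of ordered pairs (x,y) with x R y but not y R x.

Enumerating: (a,d), (a,e), (b,a), (b,e), (c,a), (d,b), (d,f), (e,c).

8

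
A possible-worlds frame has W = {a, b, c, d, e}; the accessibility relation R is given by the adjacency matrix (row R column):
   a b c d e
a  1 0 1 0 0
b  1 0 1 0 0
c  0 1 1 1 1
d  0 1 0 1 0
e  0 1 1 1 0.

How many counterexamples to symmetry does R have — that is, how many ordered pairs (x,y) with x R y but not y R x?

6

Enumerating: (a,c), (b,a), (c,d), (d,b), (e,b), (e,d).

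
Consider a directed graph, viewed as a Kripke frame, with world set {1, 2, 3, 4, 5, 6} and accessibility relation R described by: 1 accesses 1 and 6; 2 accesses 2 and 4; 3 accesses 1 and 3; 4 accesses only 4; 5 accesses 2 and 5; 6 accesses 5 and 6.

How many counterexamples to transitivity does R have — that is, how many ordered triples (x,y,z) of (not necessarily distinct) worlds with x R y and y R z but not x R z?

Enumerating: (1,6,5), (3,1,6), (5,2,4), (6,5,2).

4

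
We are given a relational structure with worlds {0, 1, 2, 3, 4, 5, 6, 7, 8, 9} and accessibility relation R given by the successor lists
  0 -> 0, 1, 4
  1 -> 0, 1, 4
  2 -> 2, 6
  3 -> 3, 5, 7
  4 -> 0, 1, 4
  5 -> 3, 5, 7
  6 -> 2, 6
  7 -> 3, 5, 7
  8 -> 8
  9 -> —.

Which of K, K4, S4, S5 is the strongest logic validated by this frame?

Transitive (axiom 4): yes — every two-step R-path is closed by a direct edge.
Reflexive (axiom T): no — 9 is not related to itself.
Euclidean (axiom 5): yes — any two successors of a common world are R-related.
So F validates K, K4; S4 would additionally require R to be reflexive. The strongest is K4.

K4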